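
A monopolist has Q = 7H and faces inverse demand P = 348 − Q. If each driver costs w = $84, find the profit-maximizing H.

H* = 24

Marginal revenue from the inverse demand is MR = 348 − 2Q.
The marginal product is MP_H = 7.
A monopolist hires until marginal revenue product equals the wage: MR·MP_H = w.
(348 − 14H)·7 = 84, so H = 24.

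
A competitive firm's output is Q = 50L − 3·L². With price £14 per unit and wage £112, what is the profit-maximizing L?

The marginal product of L is MP_L = 50 − 6L.
A price-taking firm hires until the value of the marginal product equals the wage: P·MP_L = w, so 14·(50 − 6L) = 112.
Then 50 − 6L = 8, giving L = 7.

L* = 7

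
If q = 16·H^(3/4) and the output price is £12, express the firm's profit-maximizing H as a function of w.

MP_H = (3/4)·16·H^(-1/4) = 12·H^(-1/4).
Setting P·MP_H = w: 144·H^(-1/4) = w.
Solving for H: H^(-1/4) = w/144, so H = (144/w)^(4).

H(w) = (144/w)^(4)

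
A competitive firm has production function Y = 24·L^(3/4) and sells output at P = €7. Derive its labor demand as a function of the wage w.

L(w) = (126/w)^(4)

MP_L = (3/4)·24·L^(-1/4) = 18·L^(-1/4).
Setting P·MP_L = w: 126·L^(-1/4) = w.
Solving for L: L^(-1/4) = w/126, so L = (126/w)^(4).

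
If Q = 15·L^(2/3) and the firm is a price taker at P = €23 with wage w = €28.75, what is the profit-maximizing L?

MP_L = (2/3)·15·L^(-1/3) = 10·L^(-1/3).
Profit maximization for a price taker requires P·MP_L = w: 23·10·L^(-1/3) = 28.75.
So L^(-1/3) = 0.125, which gives L = 512.

L* = 512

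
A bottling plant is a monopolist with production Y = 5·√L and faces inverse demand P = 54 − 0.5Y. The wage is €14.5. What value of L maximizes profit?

Marginal revenue from the inverse demand is MR = 54 − Y.
The marginal product is MP_L = 2.5·L^(-1/2).
A monopolist hires until marginal revenue product equals the wage: MR·MP_L = w.
At L, Y = 5·√L. Substituting and solving: (54 − 5·√L)·2.5·L^(-1/2) = 14.5 gives L = 25.

L* = 25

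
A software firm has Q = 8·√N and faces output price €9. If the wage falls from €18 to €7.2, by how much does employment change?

From P·MP_N = w with MP_N = 4·N^(-1/2), the labor demand is N(w) = (36/w)^(2).
At w = 18: N = 4. At w = 7.2: N = 25.
ΔN = 25 − 4 = 21.

ΔN = 21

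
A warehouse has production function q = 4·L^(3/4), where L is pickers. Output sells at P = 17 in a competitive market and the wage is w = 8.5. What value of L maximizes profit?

L* = 1296

MP_L = (3/4)·4·L^(-1/4) = 3·L^(-1/4).
Profit maximization for a price taker requires P·MP_L = w: 17·3·L^(-1/4) = 8.5.
So L^(-1/4) = 1/6, which gives L = 1296.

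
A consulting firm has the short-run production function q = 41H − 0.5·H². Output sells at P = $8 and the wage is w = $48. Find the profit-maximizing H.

H* = 35

The marginal product of H is MP_H = 41 − H.
A price-taking firm hires until the value of the marginal product equals the wage: P·MP_H = w, so 8·(41 − H) = 48.
Then 41 − H = 6, giving H = 35.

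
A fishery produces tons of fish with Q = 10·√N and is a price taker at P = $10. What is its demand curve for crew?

N(w) = 2500/w²

MP_N = (1/2)·10·N^(-1/2) = 5·N^(-1/2).
Setting P·MP_N = w: 50·N^(-1/2) = w.
Solving for N: N^(-1/2) = w/50, so N = (50/w)^(2).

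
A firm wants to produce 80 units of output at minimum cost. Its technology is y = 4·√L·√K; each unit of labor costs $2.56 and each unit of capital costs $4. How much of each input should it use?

Cost minimization requires the marginal rate of technical substitution to equal the input-price ratio: MP_L/MP_K = w/r.
Here MP_L/MP_K = (1/2)·(K/L)/(1/2) = (K/L). Setting this equal to 2.56/4 = 0.64 gives K = 0.64L.
Substituting into y = 80: 4·L^(1/2)·(0.64L)^(1/2) = 80.
Solving, L = 25 and K = 16.

L* = 25, K* = 16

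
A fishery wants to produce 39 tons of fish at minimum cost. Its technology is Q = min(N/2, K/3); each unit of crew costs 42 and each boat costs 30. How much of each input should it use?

With a fixed-proportions technology, the cost-minimizing bundle uses no slack in either input: N/2 = K/3 = Q.
So N = 2·39 = 78 and K = 3·39 = 117.

N* = 78, K* = 117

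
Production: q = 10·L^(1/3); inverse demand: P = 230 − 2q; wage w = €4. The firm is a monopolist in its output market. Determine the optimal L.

L* = 125

Marginal revenue from the inverse demand is MR = 230 − 4q.
The marginal product is MP_L = (10/3)·L^(-2/3).
A monopolist hires until marginal revenue product equals the wage: MR·MP_L = w.
At L, q = 10·L^(1/3). Substituting and solving: (230 − 40·L^(1/3))·(10/3)·L^(-2/3) = 4 gives L = 125.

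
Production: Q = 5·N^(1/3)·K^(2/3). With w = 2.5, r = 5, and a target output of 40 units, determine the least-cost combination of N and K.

N* = 8, K* = 8

Cost minimization requires the marginal rate of technical substitution to equal the input-price ratio: MP_N/MP_K = w/r.
Here MP_N/MP_K = (1/3)·(K/N)/(2/3) = 0.5·(K/N). Setting this equal to 2.5/5 = 0.5 gives K = N.
Substituting into Q = 40: 5·N^(1/3)·(N)^(2/3) = 40.
Solving, N = 8 and K = 8.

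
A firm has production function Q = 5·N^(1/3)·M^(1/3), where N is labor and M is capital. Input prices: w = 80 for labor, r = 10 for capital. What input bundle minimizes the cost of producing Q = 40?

Cost minimization requires the marginal rate of technical substitution to equal the input-price ratio: MP_N/MP_M = w/r.
Here MP_N/MP_M = (1/3)·(M/N)/(1/3) = (M/N). Setting this equal to 80/10 = 8 gives M = 8N.
Substituting into Q = 40: 5·N^(1/3)·(8N)^(1/3) = 40.
Solving, N = 8 and M = 64.

N* = 8, M* = 64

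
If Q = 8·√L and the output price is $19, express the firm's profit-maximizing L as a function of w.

L(w) = 5776/w²

MP_L = (1/2)·8·L^(-1/2) = 4·L^(-1/2).
Setting P·MP_L = w: 76·L^(-1/2) = w.
Solving for L: L^(-1/2) = w/76, so L = (76/w)^(2).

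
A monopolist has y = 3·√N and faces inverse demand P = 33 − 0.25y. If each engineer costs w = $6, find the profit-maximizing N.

Marginal revenue from the inverse demand is MR = 33 − 0.5y.
The marginal product is MP_N = 1.5·N^(-1/2).
A monopolist hires until marginal revenue product equals the wage: MR·MP_N = w.
At N, y = 3·√N. Substituting and solving: (33 − 1.5·√N)·1.5·N^(-1/2) = 6 gives N = 36.

N* = 36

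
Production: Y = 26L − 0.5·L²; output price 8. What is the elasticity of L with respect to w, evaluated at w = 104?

ε = -1

From P·MP_L = w with MP_L = 26 − L, labor demand is L(w) = 26 − w/8.
dL/dw = −1/(8) = -0.125.
At w = 104, L = 13, so ε = (dL/dw)·(w/L) = (-0.125)·(104/13) = -1.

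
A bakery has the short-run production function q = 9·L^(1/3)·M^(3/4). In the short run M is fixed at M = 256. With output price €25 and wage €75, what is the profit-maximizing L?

With M = 256, MP_L = (1/3)·9·L^(-2/3)·256^(3/4) = 192·L^(-2/3).
Profit maximization for a price taker requires P·MP_L = w: 25·192·L^(-2/3) = 75.
So L^(-2/3) = 0.015625, which gives L = 512.

L* = 512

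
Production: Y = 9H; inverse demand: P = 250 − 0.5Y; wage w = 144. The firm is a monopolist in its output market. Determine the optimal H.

Marginal revenue from the inverse demand is MR = 250 − Y.
The marginal product is MP_H = 9.
A monopolist hires until marginal revenue product equals the wage: MR·MP_H = w.
(250 − 9H)·9 = 144, so H = 26.

H* = 26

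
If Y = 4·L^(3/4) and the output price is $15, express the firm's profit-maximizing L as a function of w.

MP_L = (3/4)·4·L^(-1/4) = 3·L^(-1/4).
Setting P·MP_L = w: 45·L^(-1/4) = w.
Solving for L: L^(-1/4) = w/45, so L = (45/w)^(4).

L(w) = 4100625/w^(4)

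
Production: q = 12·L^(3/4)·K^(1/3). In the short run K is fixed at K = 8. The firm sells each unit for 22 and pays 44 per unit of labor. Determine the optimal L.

L* = 6561

With K = 8, MP_L = (3/4)·12·L^(-1/4)·8^(1/3) = 18·L^(-1/4).
Profit maximization for a price taker requires P·MP_L = w: 22·18·L^(-1/4) = 44.
So L^(-1/4) = 1/9, which gives L = 6561.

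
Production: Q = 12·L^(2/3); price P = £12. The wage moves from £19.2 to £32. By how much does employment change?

From P·MP_L = w with MP_L = 8·L^(-1/3), the labor demand is L(w) = (96/w)^(3).
At w = 19.2: L = 125. At w = 32: L = 27.
ΔL = 27 − 125 = -98.

ΔL = -98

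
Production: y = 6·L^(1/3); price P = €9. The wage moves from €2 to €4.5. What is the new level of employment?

L* = 8

From P·MP_L = w with MP_L = 2·L^(-2/3), the labor demand is L(w) = (18/w)^(3/2).
At w = 2: L = 27. At w = 4.5: L = 8.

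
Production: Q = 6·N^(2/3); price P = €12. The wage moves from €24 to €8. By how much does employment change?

From P·MP_N = w with MP_N = 4·N^(-1/3), the labor demand is N(w) = (48/w)^(3).
At w = 24: N = 8. At w = 8: N = 216.
ΔN = 216 − 8 = 208.

ΔN = 208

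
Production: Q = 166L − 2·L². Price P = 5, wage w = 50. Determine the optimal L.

L* = 39

The marginal product of L is MP_L = 166 − 4L.
A price-taking firm hires until the value of the marginal product equals the wage: P·MP_L = w, so 5·(166 − 4L) = 50.
Then 166 − 4L = 10, giving L = 39.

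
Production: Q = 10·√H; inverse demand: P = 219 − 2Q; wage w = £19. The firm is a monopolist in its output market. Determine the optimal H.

H* = 25

Marginal revenue from the inverse demand is MR = 219 − 4Q.
The marginal product is MP_H = 5·H^(-1/2).
A monopolist hires until marginal revenue product equals the wage: MR·MP_H = w.
At H, Q = 10·√H. Substituting and solving: (219 − 40·√H)·5·H^(-1/2) = 19 gives H = 25.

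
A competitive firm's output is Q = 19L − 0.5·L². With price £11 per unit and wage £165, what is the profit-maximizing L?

L* = 4

The marginal product of L is MP_L = 19 − L.
A price-taking firm hires until the value of the marginal product equals the wage: P·MP_L = w, so 11·(19 − L) = 165.
Then 19 − L = 15, giving L = 4.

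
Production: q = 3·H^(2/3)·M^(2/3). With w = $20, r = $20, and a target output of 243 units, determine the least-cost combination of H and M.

Cost minimization requires the marginal rate of technical substitution to equal the input-price ratio: MP_H/MP_M = w/r.
Here MP_H/MP_M = (2/3)·(M/H)/(2/3) = (M/H). Setting this equal to 20/20 = 1 gives M = H.
Substituting into q = 243: 3·H^(2/3)·(H)^(2/3) = 243.
Solving, H = 27 and M = 27.

H* = 27, M* = 27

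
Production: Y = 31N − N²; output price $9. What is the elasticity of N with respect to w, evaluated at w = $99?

From P·MP_N = w with MP_N = 31 − 2N, labor demand is N(w) = (31 − w/9)/2.
dN/dw = −1/(18) = -1/18.
At w = 99, N = 10, so ε = (dN/dw)·(w/N) = (-1/18)·(99/10) = -0.55.

ε = -0.55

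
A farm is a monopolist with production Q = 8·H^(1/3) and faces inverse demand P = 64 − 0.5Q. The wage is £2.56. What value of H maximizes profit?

Marginal revenue from the inverse demand is MR = 64 − Q.
The marginal product is MP_H = (8/3)·H^(-2/3).
A monopolist hires until marginal revenue product equals the wage: MR·MP_H = w.
At H, Q = 8·H^(1/3). Substituting and solving: (64 − 8·H^(1/3))·(8/3)·H^(-2/3) = 2.56 gives H = 125.

H* = 125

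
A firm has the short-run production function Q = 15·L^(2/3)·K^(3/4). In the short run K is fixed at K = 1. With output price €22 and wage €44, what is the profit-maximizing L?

L* = 125

With K = 1, MP_L = (2/3)·15·L^(-1/3)·1^(3/4) = 10·L^(-1/3).
Profit maximization for a price taker requires P·MP_L = w: 22·10·L^(-1/3) = 44.
So L^(-1/3) = 0.2, which gives L = 125.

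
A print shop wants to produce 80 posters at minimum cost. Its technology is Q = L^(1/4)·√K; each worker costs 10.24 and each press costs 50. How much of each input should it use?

L* = 625, K* = 256

Cost minimization requires the marginal rate of technical substitution to equal the input-price ratio: MP_L/MP_K = w/r.
Here MP_L/MP_K = (1/4)·(K/L)/(1/2) = 0.5·(K/L). Setting this equal to 10.24/50 = 0.2048 gives K = 0.4096L.
Substituting into Q = 80: L^(1/4)·(0.4096L)^(1/2) = 80.
Solving, L = 625 and K = 256.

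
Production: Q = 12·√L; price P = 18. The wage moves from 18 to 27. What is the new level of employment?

From P·MP_L = w with MP_L = 6·L^(-1/2), the labor demand is L(w) = (108/w)^(2).
At w = 18: L = 36. At w = 27: L = 16.

L* = 16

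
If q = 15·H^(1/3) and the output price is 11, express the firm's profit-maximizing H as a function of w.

H(w) = (55/w)^(3/2)

MP_H = (1/3)·15·H^(-2/3) = 5·H^(-2/3).
Setting P·MP_H = w: 55·H^(-2/3) = w.
Solving for H: H^(-2/3) = w/55, so H = (55/w)^(3/2).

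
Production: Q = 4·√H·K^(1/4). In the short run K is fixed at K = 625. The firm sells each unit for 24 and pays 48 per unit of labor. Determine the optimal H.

With K = 625, MP_H = (1/2)·4·H^(-1/2)·625^(1/4) = 10·H^(-1/2).
Profit maximization for a price taker requires P·MP_H = w: 24·10·H^(-1/2) = 48.
So H^(-1/2) = 0.2, which gives H = 25.

H* = 25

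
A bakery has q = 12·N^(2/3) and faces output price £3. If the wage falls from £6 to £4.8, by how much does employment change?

From P·MP_N = w with MP_N = 8·N^(-1/3), the labor demand is N(w) = (24/w)^(3).
At w = 6: N = 64. At w = 4.8: N = 125.
ΔN = 125 − 64 = 61.

ΔN = 61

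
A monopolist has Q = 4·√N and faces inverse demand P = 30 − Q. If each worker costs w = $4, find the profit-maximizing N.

N* = 9

Marginal revenue from the inverse demand is MR = 30 − 2Q.
The marginal product is MP_N = 2·N^(-1/2).
A monopolist hires until marginal revenue product equals the wage: MR·MP_N = w.
At N, Q = 4·√N. Substituting and solving: (30 − 8·√N)·2·N^(-1/2) = 4 gives N = 9.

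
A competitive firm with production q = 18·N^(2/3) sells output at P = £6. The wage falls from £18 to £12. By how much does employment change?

From P·MP_N = w with MP_N = 12·N^(-1/3), the labor demand is N(w) = (72/w)^(3).
At w = 18: N = 64. At w = 12: N = 216.
ΔN = 216 − 64 = 152.

ΔN = 152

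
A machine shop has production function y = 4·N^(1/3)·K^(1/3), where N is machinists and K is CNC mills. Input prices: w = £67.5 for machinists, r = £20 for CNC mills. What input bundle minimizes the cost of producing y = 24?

Cost minimization requires the marginal rate of technical substitution to equal the input-price ratio: MP_N/MP_K = w/r.
Here MP_N/MP_K = (1/3)·(K/N)/(1/3) = (K/N). Setting this equal to 67.5/20 = 3.375 gives K = 3.375N.
Substituting into y = 24: 4·N^(1/3)·(3.375N)^(1/3) = 24.
Solving, N = 8 and K = 27.

N* = 8, K* = 27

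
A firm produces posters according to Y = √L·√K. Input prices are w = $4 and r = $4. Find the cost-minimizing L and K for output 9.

L* = 9, K* = 9

Cost minimization requires the marginal rate of technical substitution to equal the input-price ratio: MP_L/MP_K = w/r.
Here MP_L/MP_K = (1/2)·(K/L)/(1/2) = (K/L). Setting this equal to 4/4 = 1 gives K = L.
Substituting into Y = 9: L^(1/2)·(L)^(1/2) = 9.
Solving, L = 9 and K = 9.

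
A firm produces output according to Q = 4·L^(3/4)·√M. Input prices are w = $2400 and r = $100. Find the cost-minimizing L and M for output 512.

L* = 16, M* = 256

Cost minimization requires the marginal rate of technical substitution to equal the input-price ratio: MP_L/MP_M = w/r.
Here MP_L/MP_M = (3/4)·(M/L)/(1/2) = 1.5·(M/L). Setting this equal to 2400/100 = 24 gives M = 16L.
Substituting into Q = 512: 4·L^(3/4)·(16L)^(1/2) = 512.
Solving, L = 16 and M = 256.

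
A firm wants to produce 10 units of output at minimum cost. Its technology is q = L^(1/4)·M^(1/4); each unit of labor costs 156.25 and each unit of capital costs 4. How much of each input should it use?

L* = 16, M* = 625

Cost minimization requires the marginal rate of technical substitution to equal the input-price ratio: MP_L/MP_M = w/r.
Here MP_L/MP_M = (1/4)·(M/L)/(1/4) = (M/L). Setting this equal to 156.25/4 = 39.0625 gives M = 39.0625L.
Substituting into q = 10: L^(1/4)·(39.0625L)^(1/4) = 10.
Solving, L = 16 and M = 625.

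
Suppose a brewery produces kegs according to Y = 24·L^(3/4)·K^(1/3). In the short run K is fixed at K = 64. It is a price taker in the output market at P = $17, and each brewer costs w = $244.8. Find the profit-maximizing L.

With K = 64, MP_L = (3/4)·24·L^(-1/4)·64^(1/3) = 72·L^(-1/4).
Profit maximization for a price taker requires P·MP_L = w: 17·72·L^(-1/4) = 244.8.
So L^(-1/4) = 0.2, which gives L = 625.

L* = 625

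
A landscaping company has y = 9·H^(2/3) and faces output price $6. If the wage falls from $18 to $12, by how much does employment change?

ΔH = 19

From P·MP_H = w with MP_H = 6·H^(-1/3), the labor demand is H(w) = (36/w)^(3).
At w = 18: H = 8. At w = 12: H = 27.
ΔH = 27 − 8 = 19.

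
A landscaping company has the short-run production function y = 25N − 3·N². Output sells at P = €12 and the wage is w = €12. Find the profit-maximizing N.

The marginal product of N is MP_N = 25 − 6N.
A price-taking firm hires until the value of the marginal product equals the wage: P·MP_N = w, so 12·(25 − 6N) = 12.
Then 25 − 6N = 1, giving N = 4.

N* = 4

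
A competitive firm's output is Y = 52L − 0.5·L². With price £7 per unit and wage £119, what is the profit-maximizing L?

The marginal product of L is MP_L = 52 − L.
A price-taking firm hires until the value of the marginal product equals the wage: P·MP_L = w, so 7·(52 − L) = 119.
Then 52 − L = 17, giving L = 35.

L* = 35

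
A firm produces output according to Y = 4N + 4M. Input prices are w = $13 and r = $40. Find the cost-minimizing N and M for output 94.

The inputs are perfect substitutes, so the firm uses whichever has the lower cost per unit of output.
Cost per unit of output via N is w/4 = 3.25; via M it is r/4 = 10. N is cheaper.
Producing Y = 94 with N alone: N = 23.5, M = 0.

N* = 23.5, M* = 0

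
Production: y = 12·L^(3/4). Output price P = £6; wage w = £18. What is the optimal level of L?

L* = 81

MP_L = (3/4)·12·L^(-1/4) = 9·L^(-1/4).
Profit maximization for a price taker requires P·MP_L = w: 6·9·L^(-1/4) = 18.
So L^(-1/4) = 1/3, which gives L = 81.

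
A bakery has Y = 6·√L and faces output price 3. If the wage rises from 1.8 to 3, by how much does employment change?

From P·MP_L = w with MP_L = 3·L^(-1/2), the labor demand is L(w) = (9/w)^(2).
At w = 1.8: L = 25. At w = 3: L = 9.
ΔL = 9 − 25 = -16.

ΔL = -16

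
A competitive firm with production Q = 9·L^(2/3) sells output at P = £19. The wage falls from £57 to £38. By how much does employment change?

From P·MP_L = w with MP_L = 6·L^(-1/3), the labor demand is L(w) = (114/w)^(3).
At w = 57: L = 8. At w = 38: L = 27.
ΔL = 27 − 8 = 19.

ΔL = 19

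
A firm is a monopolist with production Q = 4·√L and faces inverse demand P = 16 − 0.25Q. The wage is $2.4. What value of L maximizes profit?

L* = 25

Marginal revenue from the inverse demand is MR = 16 − 0.5Q.
The marginal product is MP_L = 2·L^(-1/2).
A monopolist hires until marginal revenue product equals the wage: MR·MP_L = w.
At L, Q = 4·√L. Substituting and solving: (16 − 2·√L)·2·L^(-1/2) = 2.4 gives L = 25.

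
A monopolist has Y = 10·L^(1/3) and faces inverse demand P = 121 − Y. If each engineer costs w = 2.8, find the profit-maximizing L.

Marginal revenue from the inverse demand is MR = 121 − 2Y.
The marginal product is MP_L = (10/3)·L^(-2/3).
A monopolist hires until marginal revenue product equals the wage: MR·MP_L = w.
At L, Y = 10·L^(1/3). Substituting and solving: (121 − 20·L^(1/3))·(10/3)·L^(-2/3) = 2.8 gives L = 125.

L* = 125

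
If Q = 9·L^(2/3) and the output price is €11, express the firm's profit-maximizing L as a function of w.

L(w) = 287496/w³

MP_L = (2/3)·9·L^(-1/3) = 6·L^(-1/3).
Setting P·MP_L = w: 66·L^(-1/3) = w.
Solving for L: L^(-1/3) = w/66, so L = (66/w)^(3).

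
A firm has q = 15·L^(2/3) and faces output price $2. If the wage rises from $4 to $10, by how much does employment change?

ΔL = -117

From P·MP_L = w with MP_L = 10·L^(-1/3), the labor demand is L(w) = (20/w)^(3).
At w = 4: L = 125. At w = 10: L = 8.
ΔL = 8 − 125 = -117.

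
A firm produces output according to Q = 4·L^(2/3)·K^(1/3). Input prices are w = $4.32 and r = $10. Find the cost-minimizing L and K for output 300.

Cost minimization requires the marginal rate of technical substitution to equal the input-price ratio: MP_L/MP_K = w/r.
Here MP_L/MP_K = (2/3)·(K/L)/(1/3) = 2·(K/L). Setting this equal to 4.32/10 = 0.432 gives K = 0.216L.
Substituting into Q = 300: 4·L^(2/3)·(0.216L)^(1/3) = 300.
Solving, L = 125 and K = 27.

L* = 125, K* = 27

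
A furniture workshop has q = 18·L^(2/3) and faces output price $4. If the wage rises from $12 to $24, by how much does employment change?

ΔL = -56

From P·MP_L = w with MP_L = 12·L^(-1/3), the labor demand is L(w) = (48/w)^(3).
At w = 12: L = 64. At w = 24: L = 8.
ΔL = 8 − 64 = -56.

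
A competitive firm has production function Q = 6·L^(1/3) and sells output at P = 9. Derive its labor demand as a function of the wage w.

MP_L = (1/3)·6·L^(-2/3) = 2·L^(-2/3).
Setting P·MP_L = w: 18·L^(-2/3) = w.
Solving for L: L^(-2/3) = w/18, so L = (18/w)^(3/2).

L(w) = (18/w)^(3/2)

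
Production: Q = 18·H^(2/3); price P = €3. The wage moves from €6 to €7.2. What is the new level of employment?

H* = 125

From P·MP_H = w with MP_H = 12·H^(-1/3), the labor demand is H(w) = (36/w)^(3).
At w = 6: H = 216. At w = 7.2: H = 125.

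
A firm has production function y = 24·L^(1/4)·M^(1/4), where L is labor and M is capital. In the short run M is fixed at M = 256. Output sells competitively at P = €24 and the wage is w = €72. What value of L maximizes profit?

With M = 256, MP_L = (1/4)·24·L^(-3/4)·256^(1/4) = 24·L^(-3/4).
Profit maximization for a price taker requires P·MP_L = w: 24·24·L^(-3/4) = 72.
So L^(-3/4) = 0.125, which gives L = 16.

L* = 16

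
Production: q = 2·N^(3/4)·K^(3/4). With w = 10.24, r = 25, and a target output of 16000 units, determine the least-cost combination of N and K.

N* = 625, K* = 256

Cost minimization requires the marginal rate of technical substitution to equal the input-price ratio: MP_N/MP_K = w/r.
Here MP_N/MP_K = (3/4)·(K/N)/(3/4) = (K/N). Setting this equal to 10.24/25 = 0.4096 gives K = 0.4096N.
Substituting into q = 16000: 2·N^(3/4)·(0.4096N)^(3/4) = 16000.
Solving, N = 625 and K = 256.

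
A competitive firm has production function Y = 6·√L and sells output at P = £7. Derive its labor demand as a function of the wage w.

MP_L = (1/2)·6·L^(-1/2) = 3·L^(-1/2).
Setting P·MP_L = w: 21·L^(-1/2) = w.
Solving for L: L^(-1/2) = w/21, so L = (21/w)^(2).

L(w) = 441/w²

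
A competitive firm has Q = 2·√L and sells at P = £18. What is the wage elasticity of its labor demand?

ε = -2

MP_L = (1/2)·2·L^(-1/2), so P·MP_L = w gives 18·L^(-1/2) = w.
Solving, L(w) = (18/w)^(2). This is a constant-elasticity form: L ∝ w^(−2), so ε = −2.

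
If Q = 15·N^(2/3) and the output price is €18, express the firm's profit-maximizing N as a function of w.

MP_N = (2/3)·15·N^(-1/3) = 10·N^(-1/3).
Setting P·MP_N = w: 180·N^(-1/3) = w.
Solving for N: N^(-1/3) = w/180, so N = (180/w)^(3).

N(w) = 5832000/w³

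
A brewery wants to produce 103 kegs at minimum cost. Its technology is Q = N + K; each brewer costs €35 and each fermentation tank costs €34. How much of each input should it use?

The inputs are perfect substitutes, so the firm uses whichever has the lower cost per unit of output.
Cost per unit of output via N is 35; via K it is 34. K is cheaper.
Producing Q = 103 with K alone: N = 0, K = 103.

N* = 0, K* = 103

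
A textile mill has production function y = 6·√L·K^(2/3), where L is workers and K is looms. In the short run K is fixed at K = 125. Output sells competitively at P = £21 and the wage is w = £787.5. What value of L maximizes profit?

With K = 125, MP_L = (1/2)·6·L^(-1/2)·125^(2/3) = 75·L^(-1/2).
Profit maximization for a price taker requires P·MP_L = w: 21·75·L^(-1/2) = 787.5.
So L^(-1/2) = 0.5, which gives L = 4.

L* = 4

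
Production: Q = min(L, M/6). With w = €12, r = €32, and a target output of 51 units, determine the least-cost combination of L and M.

With a fixed-proportions technology, the cost-minimizing bundle uses no slack in either input: L = M/6 = Q.
So L = 51 and M = 6·51 = 306.

L* = 51, M* = 306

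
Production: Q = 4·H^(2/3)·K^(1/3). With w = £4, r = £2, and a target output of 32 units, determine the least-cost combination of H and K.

H* = 8, K* = 8

Cost minimization requires the marginal rate of technical substitution to equal the input-price ratio: MP_H/MP_K = w/r.
Here MP_H/MP_K = (2/3)·(K/H)/(1/3) = 2·(K/H). Setting this equal to 4/2 = 2 gives K = H.
Substituting into Q = 32: 4·H^(2/3)·(H)^(1/3) = 32.
Solving, H = 8 and K = 8.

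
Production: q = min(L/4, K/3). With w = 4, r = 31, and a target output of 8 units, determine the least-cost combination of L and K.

L* = 32, K* = 24

With a fixed-proportions technology, the cost-minimizing bundle uses no slack in either input: L/4 = K/3 = q.
So L = 4·8 = 32 and K = 3·8 = 24.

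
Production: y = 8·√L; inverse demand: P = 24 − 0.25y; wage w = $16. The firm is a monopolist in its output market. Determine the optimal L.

Marginal revenue from the inverse demand is MR = 24 − 0.5y.
The marginal product is MP_L = 4·L^(-1/2).
A monopolist hires until marginal revenue product equals the wage: MR·MP_L = w.
At L, y = 8·√L. Substituting and solving: (24 − 4·√L)·4·L^(-1/2) = 16 gives L = 9.

L* = 9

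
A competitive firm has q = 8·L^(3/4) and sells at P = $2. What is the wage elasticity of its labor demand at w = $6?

ε = -4

MP_L = (3/4)·8·L^(-1/4), so P·MP_L = w gives 12·L^(-1/4) = w.
Solving, L(w) = (12/w)^(4). This is a constant-elasticity form: L ∝ w^(−4), so ε = −4.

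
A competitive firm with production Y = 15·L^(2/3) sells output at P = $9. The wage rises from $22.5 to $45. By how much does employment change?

From P·MP_L = w with MP_L = 10·L^(-1/3), the labor demand is L(w) = (90/w)^(3).
At w = 22.5: L = 64. At w = 45: L = 8.
ΔL = 8 − 64 = -56.

ΔL = -56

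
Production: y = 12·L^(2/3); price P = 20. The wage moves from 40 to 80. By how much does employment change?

ΔL = -56

From P·MP_L = w with MP_L = 8·L^(-1/3), the labor demand is L(w) = (160/w)^(3).
At w = 40: L = 64. At w = 80: L = 8.
ΔL = 8 − 64 = -56.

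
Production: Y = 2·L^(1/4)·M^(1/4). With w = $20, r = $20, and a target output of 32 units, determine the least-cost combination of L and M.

Cost minimization requires the marginal rate of technical substitution to equal the input-price ratio: MP_L/MP_M = w/r.
Here MP_L/MP_M = (1/4)·(M/L)/(1/4) = (M/L). Setting this equal to 20/20 = 1 gives M = L.
Substituting into Y = 32: 2·L^(1/4)·(L)^(1/4) = 32.
Solving, L = 256 and M = 256.

L* = 256, M* = 256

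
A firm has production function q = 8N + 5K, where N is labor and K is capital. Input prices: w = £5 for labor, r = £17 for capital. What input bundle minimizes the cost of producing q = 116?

The inputs are perfect substitutes, so the firm uses whichever has the lower cost per unit of output.
Cost per unit of output via N is w/8 = 0.625; via K it is r/5 = 3.4. N is cheaper.
Producing q = 116 with N alone: N = 14.5, K = 0.

N* = 14.5, K* = 0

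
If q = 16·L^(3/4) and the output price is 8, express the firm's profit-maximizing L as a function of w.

L(w) = (96/w)^(4)

MP_L = (3/4)·16·L^(-1/4) = 12·L^(-1/4).
Setting P·MP_L = w: 96·L^(-1/4) = w.
Solving for L: L^(-1/4) = w/96, so L = (96/w)^(4).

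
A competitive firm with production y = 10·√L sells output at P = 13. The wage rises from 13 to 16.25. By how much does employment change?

From P·MP_L = w with MP_L = 5·L^(-1/2), the labor demand is L(w) = (65/w)^(2).
At w = 13: L = 25. At w = 16.25: L = 16.
ΔL = 16 − 25 = -9.

ΔL = -9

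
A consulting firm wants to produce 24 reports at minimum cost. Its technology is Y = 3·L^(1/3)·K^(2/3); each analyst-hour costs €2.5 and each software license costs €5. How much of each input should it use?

L* = 8, K* = 8

Cost minimization requires the marginal rate of technical substitution to equal the input-price ratio: MP_L/MP_K = w/r.
Here MP_L/MP_K = (1/3)·(K/L)/(2/3) = 0.5·(K/L). Setting this equal to 2.5/5 = 0.5 gives K = L.
Substituting into Y = 24: 3·L^(1/3)·(L)^(2/3) = 24.
Solving, L = 8 and K = 8.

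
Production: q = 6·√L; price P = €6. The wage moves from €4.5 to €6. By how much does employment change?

From P·MP_L = w with MP_L = 3·L^(-1/2), the labor demand is L(w) = (18/w)^(2).
At w = 4.5: L = 16. At w = 6: L = 9.
ΔL = 9 − 16 = -7.

ΔL = -7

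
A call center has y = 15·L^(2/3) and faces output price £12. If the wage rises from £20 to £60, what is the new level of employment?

L* = 8

From P·MP_L = w with MP_L = 10·L^(-1/3), the labor demand is L(w) = (120/w)^(3).
At w = 20: L = 216. At w = 60: L = 8.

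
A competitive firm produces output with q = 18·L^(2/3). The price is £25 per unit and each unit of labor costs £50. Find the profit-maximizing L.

MP_L = (2/3)·18·L^(-1/3) = 12·L^(-1/3).
Profit maximization for a price taker requires P·MP_L = w: 25·12·L^(-1/3) = 50.
So L^(-1/3) = 1/6, which gives L = 216.

L* = 216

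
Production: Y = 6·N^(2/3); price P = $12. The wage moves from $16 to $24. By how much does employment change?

From P·MP_N = w with MP_N = 4·N^(-1/3), the labor demand is N(w) = (48/w)^(3).
At w = 16: N = 27. At w = 24: N = 8.
ΔN = 8 − 27 = -19.

ΔN = -19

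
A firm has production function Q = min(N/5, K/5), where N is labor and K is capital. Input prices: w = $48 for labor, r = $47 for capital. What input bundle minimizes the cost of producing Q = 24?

With a fixed-proportions technology, the cost-minimizing bundle uses no slack in either input: N/5 = K/5 = Q.
So N = 5·24 = 120 and K = 5·24 = 120.

N* = 120, K* = 120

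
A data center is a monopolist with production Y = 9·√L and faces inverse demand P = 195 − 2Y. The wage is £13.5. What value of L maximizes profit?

Marginal revenue from the inverse demand is MR = 195 − 4Y.
The marginal product is MP_L = 4.5·L^(-1/2).
A monopolist hires until marginal revenue product equals the wage: MR·MP_L = w.
At L, Y = 9·√L. Substituting and solving: (195 − 36·√L)·4.5·L^(-1/2) = 13.5 gives L = 25.

L* = 25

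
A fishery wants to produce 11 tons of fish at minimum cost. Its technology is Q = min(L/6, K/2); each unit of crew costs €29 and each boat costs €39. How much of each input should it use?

With a fixed-proportions technology, the cost-minimizing bundle uses no slack in either input: L/6 = K/2 = Q.
So L = 6·11 = 66 and K = 2·11 = 22.

L* = 66, K* = 22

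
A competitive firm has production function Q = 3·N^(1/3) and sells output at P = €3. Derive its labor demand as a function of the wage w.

MP_N = (1/3)·3·N^(-2/3) = N^(-2/3).
Setting P·MP_N = w: 3·N^(-2/3) = w.
Solving for N: N^(-2/3) = w/3, so N = (3/w)^(3/2).

N(w) = (3/w)^(3/2)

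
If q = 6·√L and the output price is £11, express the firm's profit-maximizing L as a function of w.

L(w) = 1089/w²

MP_L = (1/2)·6·L^(-1/2) = 3·L^(-1/2).
Setting P·MP_L = w: 33·L^(-1/2) = w.
Solving for L: L^(-1/2) = w/33, so L = (33/w)^(2).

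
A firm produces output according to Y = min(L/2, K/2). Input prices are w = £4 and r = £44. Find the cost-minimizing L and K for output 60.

L* = 120, K* = 120

With a fixed-proportions technology, the cost-minimizing bundle uses no slack in either input: L/2 = K/2 = Y.
So L = 2·60 = 120 and K = 2·60 = 120.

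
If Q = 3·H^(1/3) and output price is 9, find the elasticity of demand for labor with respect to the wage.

ε = -1.5

MP_H = (1/3)·3·H^(-2/3), so P·MP_H = w gives 9·H^(-2/3) = w.
Solving, H(w) = (9/w)^(3/2). This is a constant-elasticity form: H ∝ w^(−3/2), so ε = −3/2.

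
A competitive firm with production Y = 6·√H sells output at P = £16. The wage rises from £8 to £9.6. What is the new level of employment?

From P·MP_H = w with MP_H = 3·H^(-1/2), the labor demand is H(w) = (48/w)^(2).
At w = 8: H = 36. At w = 9.6: H = 25.

H* = 25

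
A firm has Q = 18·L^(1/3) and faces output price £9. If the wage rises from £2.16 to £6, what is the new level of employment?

From P·MP_L = w with MP_L = 6·L^(-2/3), the labor demand is L(w) = (54/w)^(3/2).
At w = 2.16: L = 125. At w = 6: L = 27.

L* = 27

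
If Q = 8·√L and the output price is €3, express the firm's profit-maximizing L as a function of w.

L(w) = 144/w²

MP_L = (1/2)·8·L^(-1/2) = 4·L^(-1/2).
Setting P·MP_L = w: 12·L^(-1/2) = w.
Solving for L: L^(-1/2) = w/12, so L = (12/w)^(2).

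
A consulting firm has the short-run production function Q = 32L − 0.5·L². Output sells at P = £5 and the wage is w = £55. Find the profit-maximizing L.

The marginal product of L is MP_L = 32 − L.
A price-taking firm hires until the value of the marginal product equals the wage: P·MP_L = w, so 5·(32 − L) = 55.
Then 32 − L = 11, giving L = 21.

L* = 21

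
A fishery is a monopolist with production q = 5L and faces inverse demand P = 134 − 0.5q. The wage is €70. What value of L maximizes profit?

Marginal revenue from the inverse demand is MR = 134 − q.
The marginal product is MP_L = 5.
A monopolist hires until marginal revenue product equals the wage: MR·MP_L = w.
(134 − 5L)·5 = 70, so L = 24.

L* = 24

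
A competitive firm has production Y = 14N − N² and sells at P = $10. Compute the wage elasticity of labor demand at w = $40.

From P·MP_N = w with MP_N = 14 − 2N, labor demand is N(w) = (14 − w/10)/2.
dN/dw = −1/(20) = -0.05.
At w = 40, N = 5, so ε = (dN/dw)·(w/N) = (-0.05)·(40/5) = -0.4.

ε = -0.4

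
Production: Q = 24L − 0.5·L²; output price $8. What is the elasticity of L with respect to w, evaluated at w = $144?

From P·MP_L = w with MP_L = 24 − L, labor demand is L(w) = 24 − w/8.
dL/dw = −1/(8) = -0.125.
At w = 144, L = 6, so ε = (dL/dw)·(w/L) = (-0.125)·(144/6) = -3.

ε = -3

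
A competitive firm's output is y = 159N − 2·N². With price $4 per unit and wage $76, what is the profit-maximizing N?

N* = 35

The marginal product of N is MP_N = 159 − 4N.
A price-taking firm hires until the value of the marginal product equals the wage: P·MP_N = w, so 4·(159 − 4N) = 76.
Then 159 − 4N = 19, giving N = 35.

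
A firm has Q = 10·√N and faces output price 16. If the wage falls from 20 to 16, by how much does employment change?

From P·MP_N = w with MP_N = 5·N^(-1/2), the labor demand is N(w) = (80/w)^(2).
At w = 20: N = 16. At w = 16: N = 25.
ΔN = 25 − 16 = 9.

ΔN = 9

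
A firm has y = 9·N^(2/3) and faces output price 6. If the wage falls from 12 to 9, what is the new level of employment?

From P·MP_N = w with MP_N = 6·N^(-1/3), the labor demand is N(w) = (36/w)^(3).
At w = 12: N = 27. At w = 9: N = 64.

N* = 64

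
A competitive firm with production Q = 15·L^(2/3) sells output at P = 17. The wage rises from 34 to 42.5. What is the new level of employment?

From P·MP_L = w with MP_L = 10·L^(-1/3), the labor demand is L(w) = (170/w)^(3).
At w = 34: L = 125. At w = 42.5: L = 64.

L* = 64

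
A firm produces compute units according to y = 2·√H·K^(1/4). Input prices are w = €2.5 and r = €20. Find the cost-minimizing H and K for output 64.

H* = 256, K* = 16

Cost minimization requires the marginal rate of technical substitution to equal the input-price ratio: MP_H/MP_K = w/r.
Here MP_H/MP_K = (1/2)·(K/H)/(1/4) = 2·(K/H). Setting this equal to 2.5/20 = 0.125 gives K = 0.0625H.
Substituting into y = 64: 2·H^(1/2)·(0.0625H)^(1/4) = 64.
Solving, H = 256 and K = 16.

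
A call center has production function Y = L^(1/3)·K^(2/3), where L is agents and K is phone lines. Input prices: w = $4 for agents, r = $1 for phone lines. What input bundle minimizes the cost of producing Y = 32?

L* = 8, K* = 64

Cost minimization requires the marginal rate of technical substitution to equal the input-price ratio: MP_L/MP_K = w/r.
Here MP_L/MP_K = (1/3)·(K/L)/(2/3) = 0.5·(K/L). Setting this equal to 4/1 = 4 gives K = 8L.
Substituting into Y = 32: L^(1/3)·(8L)^(2/3) = 32.
Solving, L = 8 and K = 64.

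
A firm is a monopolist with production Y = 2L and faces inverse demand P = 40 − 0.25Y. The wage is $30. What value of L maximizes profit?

Marginal revenue from the inverse demand is MR = 40 − 0.5Y.
The marginal product is MP_L = 2.
A monopolist hires until marginal revenue product equals the wage: MR·MP_L = w.
(40 − L)·2 = 30, so L = 25.

L* = 25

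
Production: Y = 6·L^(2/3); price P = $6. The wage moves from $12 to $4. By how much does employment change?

From P·MP_L = w with MP_L = 4·L^(-1/3), the labor demand is L(w) = (24/w)^(3).
At w = 12: L = 8. At w = 4: L = 216.
ΔL = 216 − 8 = 208.

ΔL = 208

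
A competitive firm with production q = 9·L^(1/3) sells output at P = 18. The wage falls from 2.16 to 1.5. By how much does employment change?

From P·MP_L = w with MP_L = 3·L^(-2/3), the labor demand is L(w) = (54/w)^(3/2).
At w = 2.16: L = 125. At w = 1.5: L = 216.
ΔL = 216 − 125 = 91.

ΔL = 91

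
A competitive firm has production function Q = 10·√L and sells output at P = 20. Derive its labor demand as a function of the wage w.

L(w) = 10000/w²

MP_L = (1/2)·10·L^(-1/2) = 5·L^(-1/2).
Setting P·MP_L = w: 100·L^(-1/2) = w.
Solving for L: L^(-1/2) = w/100, so L = (100/w)^(2).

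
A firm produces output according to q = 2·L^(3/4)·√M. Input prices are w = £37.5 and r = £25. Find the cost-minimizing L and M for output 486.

L* = 81, M* = 81

Cost minimization requires the marginal rate of technical substitution to equal the input-price ratio: MP_L/MP_M = w/r.
Here MP_L/MP_M = (3/4)·(M/L)/(1/2) = 1.5·(M/L). Setting this equal to 37.5/25 = 1.5 gives M = L.
Substituting into q = 486: 2·L^(3/4)·(L)^(1/2) = 486.
Solving, L = 81 and M = 81.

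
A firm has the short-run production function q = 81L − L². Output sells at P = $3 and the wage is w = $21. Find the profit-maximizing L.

The marginal product of L is MP_L = 81 − 2L.
A price-taking firm hires until the value of the marginal product equals the wage: P·MP_L = w, so 3·(81 − 2L) = 21.
Then 81 − 2L = 7, giving L = 37.

L* = 37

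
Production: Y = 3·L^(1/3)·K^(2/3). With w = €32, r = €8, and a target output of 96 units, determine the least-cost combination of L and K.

L* = 8, K* = 64

Cost minimization requires the marginal rate of technical substitution to equal the input-price ratio: MP_L/MP_K = w/r.
Here MP_L/MP_K = (1/3)·(K/L)/(2/3) = 0.5·(K/L). Setting this equal to 32/8 = 4 gives K = 8L.
Substituting into Y = 96: 3·L^(1/3)·(8L)^(2/3) = 96.
Solving, L = 8 and K = 64.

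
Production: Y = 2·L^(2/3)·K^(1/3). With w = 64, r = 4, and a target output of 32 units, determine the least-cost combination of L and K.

Cost minimization requires the marginal rate of technical substitution to equal the input-price ratio: MP_L/MP_K = w/r.
Here MP_L/MP_K = (2/3)·(K/L)/(1/3) = 2·(K/L). Setting this equal to 64/4 = 16 gives K = 8L.
Substituting into Y = 32: 2·L^(2/3)·(8L)^(1/3) = 32.
Solving, L = 8 and K = 64.

L* = 8, K* = 64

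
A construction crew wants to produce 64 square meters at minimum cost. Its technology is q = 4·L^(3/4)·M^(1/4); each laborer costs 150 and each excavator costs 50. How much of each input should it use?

L* = 16, M* = 16

Cost minimization requires the marginal rate of technical substitution to equal the input-price ratio: MP_L/MP_M = w/r.
Here MP_L/MP_M = (3/4)·(M/L)/(1/4) = 3·(M/L). Setting this equal to 150/50 = 3 gives M = L.
Substituting into q = 64: 4·L^(3/4)·(L)^(1/4) = 64.
Solving, L = 16 and M = 16.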